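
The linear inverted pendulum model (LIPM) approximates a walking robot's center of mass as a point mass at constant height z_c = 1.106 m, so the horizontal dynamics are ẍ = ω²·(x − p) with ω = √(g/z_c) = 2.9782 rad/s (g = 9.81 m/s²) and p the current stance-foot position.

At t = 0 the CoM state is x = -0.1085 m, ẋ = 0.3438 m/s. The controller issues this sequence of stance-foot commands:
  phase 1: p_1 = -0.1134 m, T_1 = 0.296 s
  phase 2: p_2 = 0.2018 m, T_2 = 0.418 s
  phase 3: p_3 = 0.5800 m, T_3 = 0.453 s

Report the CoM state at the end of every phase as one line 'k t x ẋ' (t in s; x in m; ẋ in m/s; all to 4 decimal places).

1 0.2960 0.0090 0.5009
2 0.7140 0.1071 0.0275
3 1.1670 -0.3761 -2.4750

phase 1: p=-0.1134, T=0.296, ωT=0.881547, cosh=1.414387, sinh=1.000246; start (x,ẋ)=(-0.108500, 0.343800) → end (x,ẋ)=(0.008998, 0.500863)
phase 2: p=0.2018, T=0.418, ωT=1.244888, cosh=1.880259, sinh=1.592286; start (x,ẋ)=(0.008998, 0.500863) → end (x,ẋ)=(0.107067, 0.027456)
phase 3: p=0.5800, T=0.453, ωT=1.349125, cosh=2.056759, sinh=1.797291; start (x,ẋ)=(0.107067, 0.027456) → end (x,ẋ)=(-0.376141, -2.474997)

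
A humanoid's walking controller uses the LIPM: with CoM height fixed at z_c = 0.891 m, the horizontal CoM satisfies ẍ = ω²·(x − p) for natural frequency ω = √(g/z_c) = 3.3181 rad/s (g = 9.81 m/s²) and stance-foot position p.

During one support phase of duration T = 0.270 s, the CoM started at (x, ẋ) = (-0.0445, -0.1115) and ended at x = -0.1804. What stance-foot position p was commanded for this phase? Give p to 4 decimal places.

ωT = 3.3181·0.270 = 0.895887; cosh(ωT) = 1.428876, sinh(ωT) = 1.020631
x(T) = p + (x₀−p)·cosh(ωT) + (ẋ₀/ω)·sinh(ωT) ⇒ p·(1 − cosh) = x(T) − x₀·cosh − (ẋ₀/ω)·sinh
numerator   = -0.1804 − (-0.0445)·1.428876 − (-0.1115/3.3181)·1.020631 = -0.082518
denominator = 1 − 1.428876 = -0.428876
p = -0.082518 / -0.428876 = 0.1924

p = 0.1924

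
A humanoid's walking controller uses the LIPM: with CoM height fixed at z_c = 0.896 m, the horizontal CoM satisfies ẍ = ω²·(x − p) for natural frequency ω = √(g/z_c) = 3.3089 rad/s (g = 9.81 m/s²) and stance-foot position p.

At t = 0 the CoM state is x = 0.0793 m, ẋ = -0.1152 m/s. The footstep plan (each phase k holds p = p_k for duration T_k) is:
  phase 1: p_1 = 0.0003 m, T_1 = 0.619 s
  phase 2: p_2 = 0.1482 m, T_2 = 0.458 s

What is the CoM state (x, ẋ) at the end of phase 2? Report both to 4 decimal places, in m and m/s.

phase 1: p=0.0003, T=0.619, ωT=2.048209, cosh=3.941484, sinh=3.812518; start (x,ẋ)=(0.079300, -0.115200) → end (x,ẋ)=(0.178944, 0.542545)
phase 2: p=0.1482, T=0.458, ωT=1.515476, cosh=2.385646, sinh=2.165942; start (x,ẋ)=(0.178944, 0.542545) → end (x,ẋ)=(0.576683, 1.514657)

x = 0.5767, ẋ = 1.5147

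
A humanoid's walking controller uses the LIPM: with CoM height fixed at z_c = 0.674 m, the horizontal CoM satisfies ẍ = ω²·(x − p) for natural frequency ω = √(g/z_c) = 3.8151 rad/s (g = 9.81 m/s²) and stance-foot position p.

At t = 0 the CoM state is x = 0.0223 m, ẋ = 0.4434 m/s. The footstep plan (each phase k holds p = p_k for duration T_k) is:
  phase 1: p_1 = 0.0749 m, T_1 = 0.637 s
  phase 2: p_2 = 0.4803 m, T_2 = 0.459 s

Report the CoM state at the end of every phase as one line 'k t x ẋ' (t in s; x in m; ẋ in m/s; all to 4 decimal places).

phase 1: p=0.0749, T=0.637, ωT=2.430219, cosh=5.724692, sinh=5.636674; start (x,ẋ)=(0.022300, 0.443400) → end (x,ẋ)=(0.428889, 1.407193)
phase 2: p=0.4803, T=0.459, ωT=1.751131, cosh=2.967346, sinh=2.793768; start (x,ẋ)=(0.428889, 1.407193) → end (x,ẋ)=(1.358222, 3.627663)

1 0.6370 0.4289 1.4072
2 1.0960 1.3582 3.6277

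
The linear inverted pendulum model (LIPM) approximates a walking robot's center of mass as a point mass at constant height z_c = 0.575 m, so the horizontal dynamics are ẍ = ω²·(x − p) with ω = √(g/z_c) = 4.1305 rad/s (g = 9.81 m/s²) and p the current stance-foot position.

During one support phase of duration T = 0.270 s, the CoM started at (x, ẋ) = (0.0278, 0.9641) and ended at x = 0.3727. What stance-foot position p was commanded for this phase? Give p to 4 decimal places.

ωT = 4.1305·0.270 = 1.115235; cosh(ωT) = 1.689062, sinh(ωT) = 1.361223
x(T) = p + (x₀−p)·cosh(ωT) + (ẋ₀/ω)·sinh(ωT) ⇒ p·(1 − cosh) = x(T) − x₀·cosh − (ẋ₀/ω)·sinh
numerator   = 0.3727 − (0.0278)·1.689062 − (0.9641/4.1305)·1.361223 = 0.008021
denominator = 1 − 1.689062 = -0.689062
p = 0.008021 / -0.689062 = -0.0116

p = -0.0116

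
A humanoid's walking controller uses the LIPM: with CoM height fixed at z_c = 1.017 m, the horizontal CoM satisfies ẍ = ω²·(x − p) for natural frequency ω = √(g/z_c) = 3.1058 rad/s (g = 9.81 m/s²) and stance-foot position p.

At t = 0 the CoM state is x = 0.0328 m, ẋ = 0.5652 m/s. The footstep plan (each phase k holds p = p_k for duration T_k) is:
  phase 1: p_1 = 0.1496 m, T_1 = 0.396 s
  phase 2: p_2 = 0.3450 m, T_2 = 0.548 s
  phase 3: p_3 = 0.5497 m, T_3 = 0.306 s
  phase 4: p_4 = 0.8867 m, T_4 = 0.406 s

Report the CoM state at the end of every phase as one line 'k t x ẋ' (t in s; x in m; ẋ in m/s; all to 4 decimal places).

phase 1: p=0.1496, T=0.396, ωT=1.229897, cosh=1.856600, sinh=1.564277; start (x,ẋ)=(0.032800, 0.565200) → end (x,ẋ)=(0.217420, 0.481897)
phase 2: p=0.3450, T=0.548, ωT=1.701978, cosh=2.833555, sinh=2.651233; start (x,ẋ)=(0.217420, 0.481897) → end (x,ẋ)=(0.394860, 0.314959)
phase 3: p=0.5497, T=0.306, ωT=0.950375, cosh=1.486638, sinh=1.100041; start (x,ẋ)=(0.394860, 0.314959) → end (x,ẋ)=(0.431064, -0.060782)
phase 4: p=0.8867, T=0.406, ωT=1.260955, cosh=1.906086, sinh=1.622703; start (x,ẋ)=(0.431064, -0.060782) → end (x,ẋ)=(-0.013538, -2.412166)

1 0.3960 0.2174 0.4819
2 0.9440 0.3949 0.3150
3 1.2500 0.4311 -0.0608
4 1.6560 -0.0135 -2.4122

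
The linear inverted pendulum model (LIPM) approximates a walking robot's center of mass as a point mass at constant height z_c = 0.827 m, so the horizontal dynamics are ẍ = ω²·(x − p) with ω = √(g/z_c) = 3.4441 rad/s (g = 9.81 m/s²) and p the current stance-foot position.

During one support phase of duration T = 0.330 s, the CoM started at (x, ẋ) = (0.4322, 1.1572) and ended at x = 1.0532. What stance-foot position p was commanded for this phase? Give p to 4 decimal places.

ωT = 3.4441·0.330 = 1.136553; cosh(ωT) = 1.718466, sinh(ωT) = 1.397543
x(T) = p + (x₀−p)·cosh(ωT) + (ẋ₀/ω)·sinh(ωT) ⇒ p·(1 − cosh) = x(T) − x₀·cosh − (ẋ₀/ω)·sinh
numerator   = 1.0532 − (0.4322)·1.718466 − (1.1572/3.4441)·1.397543 = -0.159088
denominator = 1 − 1.718466 = -0.718466
p = -0.159088 / -0.718466 = 0.2214

p = 0.2214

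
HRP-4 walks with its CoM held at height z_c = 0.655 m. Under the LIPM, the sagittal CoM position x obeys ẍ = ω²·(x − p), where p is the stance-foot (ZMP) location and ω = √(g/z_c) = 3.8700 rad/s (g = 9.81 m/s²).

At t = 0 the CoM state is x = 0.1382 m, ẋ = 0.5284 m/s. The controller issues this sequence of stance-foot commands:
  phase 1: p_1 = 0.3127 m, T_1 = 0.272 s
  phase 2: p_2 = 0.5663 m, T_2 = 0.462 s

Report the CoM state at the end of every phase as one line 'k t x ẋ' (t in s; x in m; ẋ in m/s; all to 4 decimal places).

1 0.2720 0.2040 -0.0004
2 0.7340 -0.5470 -4.0738

phase 1: p=0.3127, T=0.272, ωT=1.052640, cosh=1.607110, sinh=1.258095; start (x,ẋ)=(0.138200, 0.528400) → end (x,ẋ)=(0.204036, -0.000413)
phase 2: p=0.5663, T=0.462, ωT=1.787940, cosh=3.072216, sinh=2.904911; start (x,ẋ)=(0.204036, -0.000413) → end (x,ẋ)=(-0.546962, -4.073840)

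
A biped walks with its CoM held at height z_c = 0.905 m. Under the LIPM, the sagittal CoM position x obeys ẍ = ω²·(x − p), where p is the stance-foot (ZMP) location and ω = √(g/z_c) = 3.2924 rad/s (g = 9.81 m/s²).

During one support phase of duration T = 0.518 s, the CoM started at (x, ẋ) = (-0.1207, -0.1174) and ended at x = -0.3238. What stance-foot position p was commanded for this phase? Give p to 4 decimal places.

ωT = 3.2924·0.518 = 1.705463; cosh(ωT) = 2.842811, sinh(ωT) = 2.661123
x(T) = p + (x₀−p)·cosh(ωT) + (ẋ₀/ω)·sinh(ωT) ⇒ p·(1 − cosh) = x(T) − x₀·cosh − (ẋ₀/ω)·sinh
numerator   = -0.3238 − (-0.1207)·2.842811 − (-0.1174/3.2924)·2.661123 = 0.114217
denominator = 1 − 2.842811 = -1.842811
p = 0.114217 / -1.842811 = -0.0620

p = -0.0620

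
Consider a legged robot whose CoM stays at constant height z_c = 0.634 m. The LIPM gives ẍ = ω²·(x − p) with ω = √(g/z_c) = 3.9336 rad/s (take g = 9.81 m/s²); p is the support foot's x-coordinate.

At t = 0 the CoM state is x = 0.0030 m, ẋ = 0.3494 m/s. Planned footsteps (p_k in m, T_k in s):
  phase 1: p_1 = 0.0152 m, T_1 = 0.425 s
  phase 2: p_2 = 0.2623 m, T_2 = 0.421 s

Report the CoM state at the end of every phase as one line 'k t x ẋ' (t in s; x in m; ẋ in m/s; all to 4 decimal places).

phase 1: p=0.0152, T=0.425, ωT=1.671780, cosh=2.754772, sinh=2.566860; start (x,ẋ)=(0.003000, 0.349400) → end (x,ẋ)=(0.209592, 0.839334)
phase 2: p=0.2623, T=0.421, ωT=1.656046, cosh=2.714723, sinh=2.523831; start (x,ẋ)=(0.209592, 0.839334) → end (x,ẋ)=(0.657736, 1.755286)

1 0.4250 0.2096 0.8393
2 0.8460 0.6577 1.7553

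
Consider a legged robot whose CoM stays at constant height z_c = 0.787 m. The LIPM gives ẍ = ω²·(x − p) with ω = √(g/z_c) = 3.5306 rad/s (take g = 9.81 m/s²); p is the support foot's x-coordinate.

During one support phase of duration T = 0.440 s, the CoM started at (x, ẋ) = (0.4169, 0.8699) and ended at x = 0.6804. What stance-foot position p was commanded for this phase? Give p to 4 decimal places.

p = 0.6162

ωT = 3.5306·0.440 = 1.553464; cosh(ωT) = 2.469667, sinh(ωT) = 2.258152
x(T) = p + (x₀−p)·cosh(ωT) + (ẋ₀/ω)·sinh(ωT) ⇒ p·(1 − cosh) = x(T) − x₀·cosh − (ẋ₀/ω)·sinh
numerator   = 0.6804 − (0.4169)·2.469667 − (0.8699/3.5306)·2.258152 = -0.905587
denominator = 1 − 2.469667 = -1.469667
p = -0.905587 / -1.469667 = 0.6162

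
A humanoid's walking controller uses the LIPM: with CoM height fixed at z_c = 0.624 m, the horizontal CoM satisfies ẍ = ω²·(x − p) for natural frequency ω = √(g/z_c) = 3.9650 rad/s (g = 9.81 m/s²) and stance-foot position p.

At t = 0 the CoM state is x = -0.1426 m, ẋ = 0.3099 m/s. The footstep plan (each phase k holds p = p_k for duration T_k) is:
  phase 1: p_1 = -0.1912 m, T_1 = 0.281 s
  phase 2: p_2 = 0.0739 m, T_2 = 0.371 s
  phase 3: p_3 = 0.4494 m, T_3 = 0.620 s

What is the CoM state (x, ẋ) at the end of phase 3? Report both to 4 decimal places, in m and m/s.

x = 1.3180, ẋ = 3.5930

phase 1: p=-0.1912, T=0.281, ωT=1.114165, cosh=1.687606, sinh=1.359417; start (x,ẋ)=(-0.142600, 0.309900) → end (x,ẋ)=(-0.002932, 0.784947)
phase 2: p=0.0739, T=0.371, ωT=1.471015, cosh=2.291672, sinh=2.061980; start (x,ẋ)=(-0.002932, 0.784947) → end (x,ẋ)=(0.306035, 1.170684)
phase 3: p=0.4494, T=0.620, ωT=2.458300, cosh=5.885255, sinh=5.799675; start (x,ẋ)=(0.306035, 1.170684) → end (x,ẋ)=(1.318040, 3.592991)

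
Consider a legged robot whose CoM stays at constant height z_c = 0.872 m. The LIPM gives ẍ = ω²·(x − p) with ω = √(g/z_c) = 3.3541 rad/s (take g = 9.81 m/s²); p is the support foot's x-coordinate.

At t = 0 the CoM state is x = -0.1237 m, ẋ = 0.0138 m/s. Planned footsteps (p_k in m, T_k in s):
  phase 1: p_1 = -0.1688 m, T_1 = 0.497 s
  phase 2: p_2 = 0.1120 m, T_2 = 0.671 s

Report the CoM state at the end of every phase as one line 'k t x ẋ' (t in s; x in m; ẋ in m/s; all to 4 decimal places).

phase 1: p=-0.1688, T=0.497, ωT=1.666988, cosh=2.742503, sinh=2.553688; start (x,ẋ)=(-0.123700, 0.013800) → end (x,ẋ)=(-0.034606, 0.424143)
phase 2: p=0.1120, T=0.671, ωT=2.250601, cosh=4.799388, sinh=4.694052; start (x,ẋ)=(-0.034606, 0.424143) → end (x,ẋ)=(0.001966, -0.272592)

1 0.4970 -0.0346 0.4241
2 1.1680 0.0020 -0.2726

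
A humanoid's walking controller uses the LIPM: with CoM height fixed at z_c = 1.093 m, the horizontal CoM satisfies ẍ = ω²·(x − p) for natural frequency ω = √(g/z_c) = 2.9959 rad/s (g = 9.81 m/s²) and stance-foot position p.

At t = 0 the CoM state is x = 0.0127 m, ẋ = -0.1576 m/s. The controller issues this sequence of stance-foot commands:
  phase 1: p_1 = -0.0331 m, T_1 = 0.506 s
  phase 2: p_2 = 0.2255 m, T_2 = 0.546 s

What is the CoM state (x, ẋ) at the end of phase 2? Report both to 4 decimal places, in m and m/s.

phase 1: p=-0.0331, T=0.506, ωT=1.515925, cosh=2.386619, sinh=2.167014; start (x,ẋ)=(0.012700, -0.157600) → end (x,ẋ)=(-0.037789, -0.078790)
phase 2: p=0.2255, T=0.546, ωT=1.635761, cosh=2.664085, sinh=2.469281; start (x,ẋ)=(-0.037789, -0.078790) → end (x,ẋ)=(-0.540865, -2.157643)

x = -0.5409, ẋ = -2.1576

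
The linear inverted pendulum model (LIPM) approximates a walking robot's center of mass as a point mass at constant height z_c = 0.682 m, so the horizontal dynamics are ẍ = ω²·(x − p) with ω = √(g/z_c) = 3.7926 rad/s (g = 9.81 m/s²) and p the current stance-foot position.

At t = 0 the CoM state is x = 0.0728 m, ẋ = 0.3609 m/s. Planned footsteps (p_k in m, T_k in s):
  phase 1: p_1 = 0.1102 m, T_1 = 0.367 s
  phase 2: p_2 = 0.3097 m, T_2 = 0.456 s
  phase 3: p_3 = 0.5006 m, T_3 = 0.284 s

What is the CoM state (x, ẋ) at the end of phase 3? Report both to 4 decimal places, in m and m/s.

x = 0.4525, ẋ = 0.1175

phase 1: p=0.1102, T=0.367, ωT=1.391884, cosh=2.135514, sinh=1.886908; start (x,ẋ)=(0.072800, 0.360900) → end (x,ẋ)=(0.209888, 0.503062)
phase 2: p=0.3097, T=0.456, ωT=1.729426, cosh=2.907401, sinh=2.730014; start (x,ẋ)=(0.209888, 0.503062) → end (x,ẋ)=(0.381624, 0.429164)
phase 3: p=0.5006, T=0.284, ωT=1.077098, cosh=1.638365, sinh=1.297783; start (x,ẋ)=(0.381624, 0.429164) → end (x,ẋ)=(0.452529, 0.117531)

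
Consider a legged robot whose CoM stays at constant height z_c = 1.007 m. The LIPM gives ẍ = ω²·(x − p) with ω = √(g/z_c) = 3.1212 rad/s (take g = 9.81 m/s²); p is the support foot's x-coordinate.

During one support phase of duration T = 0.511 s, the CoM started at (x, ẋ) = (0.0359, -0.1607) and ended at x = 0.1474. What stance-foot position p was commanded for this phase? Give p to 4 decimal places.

ωT = 3.1212·0.511 = 1.594933; cosh(ωT) = 2.565461, sinh(ωT) = 2.362539
x(T) = p + (x₀−p)·cosh(ωT) + (ẋ₀/ω)·sinh(ωT) ⇒ p·(1 − cosh) = x(T) − x₀·cosh − (ẋ₀/ω)·sinh
numerator   = 0.1474 − (0.0359)·2.565461 − (-0.1607/3.1212)·2.362539 = 0.176939
denominator = 1 − 2.565461 = -1.565461
p = 0.176939 / -1.565461 = -0.1130

p = -0.1130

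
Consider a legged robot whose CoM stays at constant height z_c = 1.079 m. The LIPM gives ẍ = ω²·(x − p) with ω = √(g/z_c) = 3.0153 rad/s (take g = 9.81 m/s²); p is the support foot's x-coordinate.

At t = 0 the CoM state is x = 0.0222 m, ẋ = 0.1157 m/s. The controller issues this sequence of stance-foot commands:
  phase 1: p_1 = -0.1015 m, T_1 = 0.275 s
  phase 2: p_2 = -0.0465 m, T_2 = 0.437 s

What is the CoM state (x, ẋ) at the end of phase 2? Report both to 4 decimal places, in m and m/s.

x = 0.5419, ẋ = 1.7887

phase 1: p=-0.1015, T=0.275, ωT=0.829207, cosh=1.363948, sinh=0.927554; start (x,ẋ)=(0.022200, 0.115700) → end (x,ẋ)=(0.102812, 0.503779)
phase 2: p=-0.0465, T=0.437, ωT=1.317686, cosh=2.001262, sinh=1.733508; start (x,ẋ)=(0.102812, 0.503779) → end (x,ẋ)=(0.541936, 1.788653)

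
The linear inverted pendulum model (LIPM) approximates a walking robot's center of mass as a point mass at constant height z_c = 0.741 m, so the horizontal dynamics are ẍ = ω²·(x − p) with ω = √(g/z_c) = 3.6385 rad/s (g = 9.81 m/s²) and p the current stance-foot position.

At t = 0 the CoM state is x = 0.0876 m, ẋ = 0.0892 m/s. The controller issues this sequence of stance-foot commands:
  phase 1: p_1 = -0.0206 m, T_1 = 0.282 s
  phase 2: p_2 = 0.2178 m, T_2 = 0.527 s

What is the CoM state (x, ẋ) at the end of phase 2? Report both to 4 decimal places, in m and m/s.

x = 0.6511, ẋ = 1.6882

phase 1: p=-0.0206, T=0.282, ωT=1.026057, cosh=1.574230, sinh=1.215813; start (x,ẋ)=(0.087600, 0.089200) → end (x,ẋ)=(0.179538, 0.619069)
phase 2: p=0.2178, T=0.527, ωT=1.917490, cosh=3.475416, sinh=3.328440; start (x,ẋ)=(0.179538, 0.619069) → end (x,ẋ)=(0.651139, 1.688152)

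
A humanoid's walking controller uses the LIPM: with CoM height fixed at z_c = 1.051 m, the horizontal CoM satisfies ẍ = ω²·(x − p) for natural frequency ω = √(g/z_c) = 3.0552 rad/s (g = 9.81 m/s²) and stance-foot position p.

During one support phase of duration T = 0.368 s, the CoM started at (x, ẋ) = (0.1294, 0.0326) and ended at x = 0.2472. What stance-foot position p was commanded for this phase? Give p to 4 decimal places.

p = -0.0176

ωT = 3.0552·0.368 = 1.124314; cosh(ωT) = 1.701489, sinh(ωT) = 1.376614
x(T) = p + (x₀−p)·cosh(ωT) + (ẋ₀/ω)·sinh(ωT) ⇒ p·(1 − cosh) = x(T) − x₀·cosh − (ẋ₀/ω)·sinh
numerator   = 0.2472 − (0.1294)·1.701489 − (0.0326/3.0552)·1.376614 = 0.012338
denominator = 1 − 1.701489 = -0.701489
p = 0.012338 / -0.701489 = -0.0176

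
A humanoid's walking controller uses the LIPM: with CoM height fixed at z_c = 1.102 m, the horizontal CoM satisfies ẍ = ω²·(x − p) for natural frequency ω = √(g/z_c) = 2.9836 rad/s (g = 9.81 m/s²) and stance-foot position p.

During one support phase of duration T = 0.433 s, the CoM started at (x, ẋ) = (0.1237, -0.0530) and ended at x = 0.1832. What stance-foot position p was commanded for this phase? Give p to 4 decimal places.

ωT = 2.9836·0.433 = 1.291899; cosh(ωT) = 1.957220, sinh(ωT) = 1.682471
x(T) = p + (x₀−p)·cosh(ωT) + (ẋ₀/ω)·sinh(ωT) ⇒ p·(1 − cosh) = x(T) − x₀·cosh − (ẋ₀/ω)·sinh
numerator   = 0.1832 − (0.1237)·1.957220 − (-0.0530/2.9836)·1.682471 = -0.029021
denominator = 1 − 1.957220 = -0.957220
p = -0.029021 / -0.957220 = 0.0303

p = 0.0303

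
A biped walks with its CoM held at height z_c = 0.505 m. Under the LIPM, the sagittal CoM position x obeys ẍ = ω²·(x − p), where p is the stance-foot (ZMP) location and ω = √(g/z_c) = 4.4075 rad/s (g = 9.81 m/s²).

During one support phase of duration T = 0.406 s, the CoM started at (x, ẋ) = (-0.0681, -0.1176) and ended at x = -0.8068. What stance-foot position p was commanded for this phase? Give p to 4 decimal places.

p = 0.2502

ωT = 4.4075·0.406 = 1.789445; cosh(ωT) = 3.076591, sinh(ωT) = 2.909538
x(T) = p + (x₀−p)·cosh(ωT) + (ẋ₀/ω)·sinh(ωT) ⇒ p·(1 − cosh) = x(T) − x₀·cosh − (ẋ₀/ω)·sinh
numerator   = -0.8068 − (-0.0681)·3.076591 − (-0.1176/4.4075)·2.909538 = -0.519652
denominator = 1 − 3.076591 = -2.076591
p = -0.519652 / -2.076591 = 0.2502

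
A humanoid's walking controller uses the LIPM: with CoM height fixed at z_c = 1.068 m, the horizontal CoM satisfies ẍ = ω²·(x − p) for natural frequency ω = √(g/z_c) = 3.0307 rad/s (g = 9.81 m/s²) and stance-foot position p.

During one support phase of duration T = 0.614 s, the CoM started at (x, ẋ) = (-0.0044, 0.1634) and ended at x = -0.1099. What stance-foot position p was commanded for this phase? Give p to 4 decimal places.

ωT = 3.0307·0.614 = 1.860850; cosh(ωT) = 3.292369, sinh(ωT) = 3.136829
x(T) = p + (x₀−p)·cosh(ωT) + (ẋ₀/ω)·sinh(ωT) ⇒ p·(1 − cosh) = x(T) − x₀·cosh − (ẋ₀/ω)·sinh
numerator   = -0.1099 − (-0.0044)·3.292369 − (0.1634/3.0307)·3.136829 = -0.264536
denominator = 1 − 3.292369 = -2.292369
p = -0.264536 / -2.292369 = 0.1154

p = 0.1154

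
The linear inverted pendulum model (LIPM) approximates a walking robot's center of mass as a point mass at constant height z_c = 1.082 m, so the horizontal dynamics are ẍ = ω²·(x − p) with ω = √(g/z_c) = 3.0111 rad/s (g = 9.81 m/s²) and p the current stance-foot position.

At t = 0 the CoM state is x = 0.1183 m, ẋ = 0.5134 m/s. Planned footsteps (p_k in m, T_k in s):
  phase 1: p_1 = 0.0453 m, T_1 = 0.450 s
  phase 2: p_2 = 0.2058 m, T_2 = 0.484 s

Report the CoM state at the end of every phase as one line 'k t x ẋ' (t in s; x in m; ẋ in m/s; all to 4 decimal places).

phase 1: p=0.0453, T=0.450, ωT=1.354995, cosh=2.067345, sinh=1.809396; start (x,ẋ)=(0.118300, 0.513400) → end (x,ẋ)=(0.504723, 1.459099)
phase 2: p=0.2058, T=0.484, ωT=1.457372, cosh=2.263754, sinh=2.030906; start (x,ẋ)=(0.504723, 1.459099) → end (x,ẋ)=(1.866611, 5.131032)

1 0.4500 0.5047 1.4591
2 0.9340 1.8666 5.1310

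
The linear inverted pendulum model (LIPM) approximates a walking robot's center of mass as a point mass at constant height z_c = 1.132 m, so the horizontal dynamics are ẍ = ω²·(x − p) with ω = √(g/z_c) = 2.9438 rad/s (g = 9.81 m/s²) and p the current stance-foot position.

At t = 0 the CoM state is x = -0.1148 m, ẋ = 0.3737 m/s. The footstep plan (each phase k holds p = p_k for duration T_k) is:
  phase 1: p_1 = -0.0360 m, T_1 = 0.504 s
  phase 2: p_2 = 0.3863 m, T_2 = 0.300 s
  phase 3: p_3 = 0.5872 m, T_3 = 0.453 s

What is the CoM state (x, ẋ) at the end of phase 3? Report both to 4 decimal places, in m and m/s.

phase 1: p=-0.0360, T=0.504, ωT=1.483675, cosh=2.317961, sinh=2.091159; start (x,ẋ)=(-0.114800, 0.373700) → end (x,ẋ)=(0.046806, 0.381133)
phase 2: p=0.3863, T=0.300, ωT=0.883140, cosh=1.415982, sinh=1.002500; start (x,ẋ)=(0.046806, 0.381133) → end (x,ẋ)=(0.035376, -0.462222)
phase 3: p=0.5872, T=0.453, ωT=1.333541, cosh=2.029000, sinh=1.765458; start (x,ẋ)=(0.035376, -0.462222) → end (x,ẋ)=(-0.809654, -3.805761)

x = -0.8097, ẋ = -3.8058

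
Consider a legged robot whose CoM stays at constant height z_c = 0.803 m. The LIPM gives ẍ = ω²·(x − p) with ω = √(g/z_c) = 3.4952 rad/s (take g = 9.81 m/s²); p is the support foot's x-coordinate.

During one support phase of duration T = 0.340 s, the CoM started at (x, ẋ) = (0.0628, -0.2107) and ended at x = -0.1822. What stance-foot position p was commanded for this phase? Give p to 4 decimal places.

ωT = 3.4952·0.340 = 1.188368; cosh(ωT) = 1.793220, sinh(ωT) = 1.488501
x(T) = p + (x₀−p)·cosh(ωT) + (ẋ₀/ω)·sinh(ωT) ⇒ p·(1 − cosh) = x(T) − x₀·cosh − (ẋ₀/ω)·sinh
numerator   = -0.1822 − (0.0628)·1.793220 − (-0.2107/3.4952)·1.488501 = -0.205083
denominator = 1 − 1.793220 = -0.793220
p = -0.205083 / -0.793220 = 0.2585

p = 0.2585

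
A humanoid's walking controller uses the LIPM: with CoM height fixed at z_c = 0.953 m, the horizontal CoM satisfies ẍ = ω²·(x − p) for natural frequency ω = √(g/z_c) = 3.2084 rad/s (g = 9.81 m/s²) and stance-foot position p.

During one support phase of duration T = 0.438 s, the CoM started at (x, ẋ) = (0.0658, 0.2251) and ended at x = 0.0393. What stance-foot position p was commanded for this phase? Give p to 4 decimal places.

ωT = 3.2084·0.438 = 1.405279; cosh(ωT) = 2.160982, sinh(ωT) = 1.915683
x(T) = p + (x₀−p)·cosh(ωT) + (ẋ₀/ω)·sinh(ωT) ⇒ p·(1 − cosh) = x(T) − x₀·cosh − (ẋ₀/ω)·sinh
numerator   = 0.0393 − (0.0658)·2.160982 − (0.2251/3.2084)·1.915683 = -0.237296
denominator = 1 − 2.160982 = -1.160982
p = -0.237296 / -1.160982 = 0.2044

p = 0.2044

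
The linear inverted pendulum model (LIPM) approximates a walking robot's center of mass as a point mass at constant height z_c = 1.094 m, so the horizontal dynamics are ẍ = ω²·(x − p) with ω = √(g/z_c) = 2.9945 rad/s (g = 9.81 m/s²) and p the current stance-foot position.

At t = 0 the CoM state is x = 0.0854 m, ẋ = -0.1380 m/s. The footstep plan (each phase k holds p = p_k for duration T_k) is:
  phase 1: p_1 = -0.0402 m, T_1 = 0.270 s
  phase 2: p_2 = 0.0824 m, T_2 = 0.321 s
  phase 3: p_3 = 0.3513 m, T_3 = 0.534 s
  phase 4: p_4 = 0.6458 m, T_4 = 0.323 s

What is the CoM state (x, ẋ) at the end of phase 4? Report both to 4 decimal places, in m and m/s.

x = -0.6077, ẋ = -3.3524

phase 1: p=-0.0402, T=0.270, ωT=0.808515, cosh=1.345046, sinh=0.899527; start (x,ẋ)=(0.085400, -0.138000) → end (x,ẋ)=(0.087284, 0.152704)
phase 2: p=0.0824, T=0.321, ωT=0.961234, cosh=1.498672, sinh=1.116251; start (x,ẋ)=(0.087284, 0.152704) → end (x,ẋ)=(0.146642, 0.245177)
phase 3: p=0.3513, T=0.534, ωT=1.599063, cosh=2.575240, sinh=2.373154; start (x,ẋ)=(0.146642, 0.245177) → end (x,ẋ)=(0.018560, -0.822996)
phase 4: p=0.6458, T=0.323, ωT=0.967224, cosh=1.505384, sinh=1.125247; start (x,ẋ)=(0.018560, -0.822996) → end (x,ẋ)=(-0.607696, -3.352443)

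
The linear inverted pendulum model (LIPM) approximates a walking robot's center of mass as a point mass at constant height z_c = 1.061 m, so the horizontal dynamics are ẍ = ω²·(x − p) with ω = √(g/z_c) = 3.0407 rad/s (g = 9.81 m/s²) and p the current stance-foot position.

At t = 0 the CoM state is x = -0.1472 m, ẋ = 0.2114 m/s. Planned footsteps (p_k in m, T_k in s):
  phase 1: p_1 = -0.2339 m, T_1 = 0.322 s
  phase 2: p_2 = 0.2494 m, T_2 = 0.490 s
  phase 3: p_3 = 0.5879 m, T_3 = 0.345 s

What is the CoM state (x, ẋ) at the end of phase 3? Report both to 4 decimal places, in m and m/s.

phase 1: p=-0.2339, T=0.322, ωT=0.979105, cosh=1.518860, sinh=1.143213; start (x,ẋ)=(-0.147200, 0.211400) → end (x,ẋ)=(-0.022735, 0.622471)
phase 2: p=0.2494, T=0.490, ωT=1.489943, cosh=2.331114, sinh=2.105729; start (x,ẋ)=(-0.022735, 0.622471) → end (x,ẋ)=(0.046093, -0.291397)
phase 3: p=0.5879, T=0.345, ωT=1.049041, cosh=1.602593, sinh=1.252320; start (x,ẋ)=(0.046093, -0.291397) → end (x,ẋ)=(-0.400409, -2.530154)

x = -0.4004, ẋ = -2.5302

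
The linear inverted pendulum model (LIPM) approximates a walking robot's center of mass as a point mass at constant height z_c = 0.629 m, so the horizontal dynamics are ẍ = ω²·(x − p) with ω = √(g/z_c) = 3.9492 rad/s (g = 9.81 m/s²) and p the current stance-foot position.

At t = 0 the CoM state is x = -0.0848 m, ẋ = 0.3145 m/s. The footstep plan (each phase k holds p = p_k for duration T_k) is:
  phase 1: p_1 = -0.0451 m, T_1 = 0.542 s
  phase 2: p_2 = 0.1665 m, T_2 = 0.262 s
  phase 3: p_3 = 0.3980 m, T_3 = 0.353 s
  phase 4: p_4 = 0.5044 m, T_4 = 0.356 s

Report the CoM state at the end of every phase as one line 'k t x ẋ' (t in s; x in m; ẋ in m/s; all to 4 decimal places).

phase 1: p=-0.0451, T=0.542, ωT=2.140466, cosh=4.310501, sinh=4.192901; start (x,ẋ)=(-0.084800, 0.314500) → end (x,ẋ)=(0.117681, 0.698276)
phase 2: p=0.1665, T=0.262, ωT=1.034690, cosh=1.584786, sinh=1.229449; start (x,ẋ)=(0.117681, 0.698276) → end (x,ẋ)=(0.306516, 0.869583)
phase 3: p=0.3980, T=0.353, ωT=1.394068, cosh=2.139639, sinh=1.891575; start (x,ẋ)=(0.306516, 0.869583) → end (x,ẋ)=(0.618768, 1.177191)
phase 4: p=0.5044, T=0.356, ωT=1.405915, cosh=2.162200, sinh=1.917058; start (x,ẋ)=(0.618768, 1.177191) → end (x,ẋ)=(1.323129, 3.411182)

1 0.5420 0.1177 0.6983
2 0.8040 0.3065 0.8696
3 1.1570 0.6188 1.1772
4 1.5130 1.3231 3.4112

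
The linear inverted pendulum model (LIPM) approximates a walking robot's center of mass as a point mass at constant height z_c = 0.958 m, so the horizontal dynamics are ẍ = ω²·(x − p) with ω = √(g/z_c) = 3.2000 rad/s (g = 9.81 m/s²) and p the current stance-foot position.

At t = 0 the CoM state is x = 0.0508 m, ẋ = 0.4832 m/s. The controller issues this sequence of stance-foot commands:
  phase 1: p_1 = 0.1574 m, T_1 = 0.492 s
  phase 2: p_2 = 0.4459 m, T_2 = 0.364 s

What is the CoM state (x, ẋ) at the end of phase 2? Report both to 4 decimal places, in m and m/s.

phase 1: p=0.1574, T=0.492, ωT=1.574400, cosh=2.517488, sinh=2.310356; start (x,ẋ)=(0.050800, 0.483200) → end (x,ẋ)=(0.237900, 0.428341)
phase 2: p=0.4459, T=0.364, ωT=1.164800, cosh=1.758633, sinh=1.446648; start (x,ẋ)=(0.237900, 0.428341) → end (x,ẋ)=(0.273747, -0.209596)

x = 0.2737, ẋ = -0.2096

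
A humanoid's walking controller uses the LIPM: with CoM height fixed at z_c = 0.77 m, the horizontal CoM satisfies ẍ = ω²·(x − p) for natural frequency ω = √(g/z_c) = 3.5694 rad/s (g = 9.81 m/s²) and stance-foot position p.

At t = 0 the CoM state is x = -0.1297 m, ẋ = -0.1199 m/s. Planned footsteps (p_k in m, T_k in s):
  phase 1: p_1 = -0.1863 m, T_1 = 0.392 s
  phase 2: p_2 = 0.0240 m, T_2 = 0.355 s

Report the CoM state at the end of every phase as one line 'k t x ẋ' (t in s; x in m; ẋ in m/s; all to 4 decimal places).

phase 1: p=-0.1863, T=0.392, ωT=1.399205, cosh=2.149385, sinh=1.902592; start (x,ẋ)=(-0.129700, -0.119900) → end (x,ẋ)=(-0.128555, 0.126666)
phase 2: p=0.0240, T=0.355, ωT=1.267137, cosh=1.916155, sinh=1.634518; start (x,ẋ)=(-0.128555, 0.126666) → end (x,ẋ)=(-0.210315, -0.647332)

1 0.3920 -0.1286 0.1267
2 0.7470 -0.2103 -0.6473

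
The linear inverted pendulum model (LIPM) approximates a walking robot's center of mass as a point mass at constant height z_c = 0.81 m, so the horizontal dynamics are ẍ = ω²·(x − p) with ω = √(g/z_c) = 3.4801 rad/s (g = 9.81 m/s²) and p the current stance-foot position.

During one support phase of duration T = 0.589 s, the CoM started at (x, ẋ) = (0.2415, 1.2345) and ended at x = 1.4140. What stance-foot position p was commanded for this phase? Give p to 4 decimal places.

ωT = 3.4801·0.589 = 2.049779; cosh(ωT) = 3.947474, sinh(ωT) = 3.818710
x(T) = p + (x₀−p)·cosh(ωT) + (ẋ₀/ω)·sinh(ωT) ⇒ p·(1 − cosh) = x(T) − x₀·cosh − (ẋ₀/ω)·sinh
numerator   = 1.4140 − (0.2415)·3.947474 − (1.2345/3.4801)·3.818710 = -0.893930
denominator = 1 − 3.947474 = -2.947474
p = -0.893930 / -2.947474 = 0.3033

p = 0.3033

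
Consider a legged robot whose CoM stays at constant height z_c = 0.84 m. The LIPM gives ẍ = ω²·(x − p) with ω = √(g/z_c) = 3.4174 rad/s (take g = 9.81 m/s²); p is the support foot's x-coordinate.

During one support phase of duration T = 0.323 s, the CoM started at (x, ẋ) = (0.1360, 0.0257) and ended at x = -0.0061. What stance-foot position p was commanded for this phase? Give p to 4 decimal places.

ωT = 3.4174·0.323 = 1.103820; cosh(ωT) = 1.673633, sinh(ωT) = 1.342031
x(T) = p + (x₀−p)·cosh(ωT) + (ẋ₀/ω)·sinh(ωT) ⇒ p·(1 − cosh) = x(T) − x₀·cosh − (ẋ₀/ω)·sinh
numerator   = -0.0061 − (0.1360)·1.673633 − (0.0257/3.4174)·1.342031 = -0.243807
denominator = 1 − 1.673633 = -0.673633
p = -0.243807 / -0.673633 = 0.3619

p = 0.3619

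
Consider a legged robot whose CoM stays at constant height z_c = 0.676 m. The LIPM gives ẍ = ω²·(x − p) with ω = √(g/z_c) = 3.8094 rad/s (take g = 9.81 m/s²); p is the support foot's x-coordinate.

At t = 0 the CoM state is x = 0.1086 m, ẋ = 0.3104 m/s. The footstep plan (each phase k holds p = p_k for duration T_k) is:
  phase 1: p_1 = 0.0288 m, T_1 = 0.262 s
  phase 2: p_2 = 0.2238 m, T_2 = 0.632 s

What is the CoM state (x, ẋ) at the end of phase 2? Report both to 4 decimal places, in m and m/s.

phase 1: p=0.0288, T=0.262, ωT=0.998063, cosh=1.540807, sinh=1.172214; start (x,ẋ)=(0.108600, 0.310400) → end (x,ẋ)=(0.247272, 0.834608)
phase 2: p=0.2238, T=0.632, ωT=2.407541, cosh=5.598325, sinh=5.508289; start (x,ẋ)=(0.247272, 0.834608) → end (x,ẋ)=(1.562022, 5.164916)

x = 1.5620, ẋ = 5.1649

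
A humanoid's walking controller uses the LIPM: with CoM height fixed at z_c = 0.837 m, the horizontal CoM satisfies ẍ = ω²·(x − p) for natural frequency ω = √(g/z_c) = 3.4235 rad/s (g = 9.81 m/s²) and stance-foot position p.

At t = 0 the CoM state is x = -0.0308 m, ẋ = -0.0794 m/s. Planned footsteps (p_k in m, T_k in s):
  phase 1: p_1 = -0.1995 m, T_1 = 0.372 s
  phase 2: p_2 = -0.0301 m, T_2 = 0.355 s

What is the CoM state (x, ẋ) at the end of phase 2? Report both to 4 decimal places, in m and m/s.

phase 1: p=-0.1995, T=0.372, ωT=1.273542, cosh=1.926663, sinh=1.646824; start (x,ẋ)=(-0.030800, -0.079400) → end (x,ẋ)=(0.087334, 0.798137)
phase 2: p=-0.0301, T=0.355, ωT=1.215342, cosh=1.834028, sinh=1.537420; start (x,ẋ)=(0.087334, 0.798137) → end (x,ẋ)=(0.543703, 2.081903)

x = 0.5437, ẋ = 2.0819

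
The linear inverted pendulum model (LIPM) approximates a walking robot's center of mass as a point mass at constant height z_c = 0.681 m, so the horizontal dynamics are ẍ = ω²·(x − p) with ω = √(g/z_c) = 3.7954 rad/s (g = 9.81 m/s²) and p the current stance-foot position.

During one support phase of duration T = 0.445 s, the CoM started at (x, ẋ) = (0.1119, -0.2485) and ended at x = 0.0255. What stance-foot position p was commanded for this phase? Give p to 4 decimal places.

p = 0.0648

ωT = 3.7954·0.445 = 1.688953; cosh(ωT) = 2.799261, sinh(ωT) = 2.614548
x(T) = p + (x₀−p)·cosh(ωT) + (ẋ₀/ω)·sinh(ωT) ⇒ p·(1 − cosh) = x(T) − x₀·cosh − (ẋ₀/ω)·sinh
numerator   = 0.0255 − (0.1119)·2.799261 − (-0.2485/3.7954)·2.614548 = -0.116552
denominator = 1 − 2.799261 = -1.799261
p = -0.116552 / -1.799261 = 0.0648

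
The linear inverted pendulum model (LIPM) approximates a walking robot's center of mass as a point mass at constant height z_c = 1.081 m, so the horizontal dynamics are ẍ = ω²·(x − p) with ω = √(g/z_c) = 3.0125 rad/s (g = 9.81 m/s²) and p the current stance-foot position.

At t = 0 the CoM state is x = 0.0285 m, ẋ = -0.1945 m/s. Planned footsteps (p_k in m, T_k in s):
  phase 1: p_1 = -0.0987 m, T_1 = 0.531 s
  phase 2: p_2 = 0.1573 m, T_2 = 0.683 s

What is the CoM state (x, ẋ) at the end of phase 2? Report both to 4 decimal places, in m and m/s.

phase 1: p=-0.0987, T=0.531, ωT=1.599638, cosh=2.576603, sinh=2.374634; start (x,ẋ)=(0.028500, -0.194500) → end (x,ẋ)=(0.075727, 0.408787)
phase 2: p=0.1573, T=0.683, ωT=2.057538, cosh=3.977221, sinh=3.849452; start (x,ẋ)=(0.075727, 0.408787) → end (x,ẋ)=(0.355226, 0.679879)

x = 0.3552, ẋ = 0.6799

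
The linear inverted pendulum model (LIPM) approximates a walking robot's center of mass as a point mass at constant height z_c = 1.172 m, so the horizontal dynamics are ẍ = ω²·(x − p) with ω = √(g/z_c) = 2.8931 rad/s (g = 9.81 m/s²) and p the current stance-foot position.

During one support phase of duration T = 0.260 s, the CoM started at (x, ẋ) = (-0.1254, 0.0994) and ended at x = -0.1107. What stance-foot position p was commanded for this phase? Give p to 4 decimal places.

ωT = 2.8931·0.260 = 0.752206; cosh(ωT) = 1.296500, sinh(ωT) = 0.825175
x(T) = p + (x₀−p)·cosh(ωT) + (ẋ₀/ω)·sinh(ωT) ⇒ p·(1 − cosh) = x(T) − x₀·cosh − (ẋ₀/ω)·sinh
numerator   = -0.1107 − (-0.1254)·1.296500 − (0.0994/2.8931)·0.825175 = 0.023530
denominator = 1 − 1.296500 = -0.296500
p = 0.023530 / -0.296500 = -0.0794

p = -0.0794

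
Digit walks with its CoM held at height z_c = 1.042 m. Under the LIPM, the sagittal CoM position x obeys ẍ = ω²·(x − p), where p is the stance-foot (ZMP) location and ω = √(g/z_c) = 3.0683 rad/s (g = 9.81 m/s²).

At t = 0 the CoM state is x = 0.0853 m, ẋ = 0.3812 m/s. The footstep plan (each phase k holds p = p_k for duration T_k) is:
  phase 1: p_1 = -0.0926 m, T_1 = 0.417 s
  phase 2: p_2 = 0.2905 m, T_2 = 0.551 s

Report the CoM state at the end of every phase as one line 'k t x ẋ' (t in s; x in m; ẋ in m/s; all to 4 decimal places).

1 0.4170 0.4579 1.6434
2 0.9680 2.1628 5.9530

phase 1: p=-0.0926, T=0.417, ωT=1.279481, cosh=1.936478, sinh=1.658296; start (x,ẋ)=(0.085300, 0.381200) → end (x,ẋ)=(0.457923, 1.643367)
phase 2: p=0.2905, T=0.551, ωT=1.690633, cosh=2.803658, sinh=2.619256; start (x,ẋ)=(0.457923, 1.643367) → end (x,ẋ)=(2.162758, 5.952963)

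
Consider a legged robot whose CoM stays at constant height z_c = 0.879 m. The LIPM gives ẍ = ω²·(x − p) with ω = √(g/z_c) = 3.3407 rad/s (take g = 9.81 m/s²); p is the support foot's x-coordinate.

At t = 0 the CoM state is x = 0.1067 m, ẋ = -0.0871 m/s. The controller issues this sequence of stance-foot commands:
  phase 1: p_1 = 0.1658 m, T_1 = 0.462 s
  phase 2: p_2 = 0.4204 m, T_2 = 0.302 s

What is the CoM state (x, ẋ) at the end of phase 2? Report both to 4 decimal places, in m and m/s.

x = -0.5231, ẋ = -2.8332

phase 1: p=0.1658, T=0.462, ωT=1.543403, cosh=2.447073, sinh=2.233420; start (x,ẋ)=(0.106700, -0.087100) → end (x,ẋ)=(-0.037053, -0.654096)
phase 2: p=0.4204, T=0.302, ωT=1.008891, cosh=1.553591, sinh=1.188968; start (x,ẋ)=(-0.037053, -0.654096) → end (x,ẋ)=(-0.523090, -2.833193)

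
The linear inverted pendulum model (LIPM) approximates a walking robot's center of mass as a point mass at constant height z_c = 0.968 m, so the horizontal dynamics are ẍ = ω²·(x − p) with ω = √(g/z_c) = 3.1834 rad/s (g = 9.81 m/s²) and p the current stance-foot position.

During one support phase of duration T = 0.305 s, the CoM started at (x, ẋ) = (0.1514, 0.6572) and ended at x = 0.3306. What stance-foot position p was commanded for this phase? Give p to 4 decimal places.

ωT = 3.1834·0.305 = 0.970937; cosh(ωT) = 1.509573, sinh(ωT) = 1.130845
x(T) = p + (x₀−p)·cosh(ωT) + (ẋ₀/ω)·sinh(ωT) ⇒ p·(1 − cosh) = x(T) − x₀·cosh − (ẋ₀/ω)·sinh
numerator   = 0.3306 − (0.1514)·1.509573 − (0.6572/3.1834)·1.130845 = -0.131408
denominator = 1 − 1.509573 = -0.509573
p = -0.131408 / -0.509573 = 0.2579

p = 0.2579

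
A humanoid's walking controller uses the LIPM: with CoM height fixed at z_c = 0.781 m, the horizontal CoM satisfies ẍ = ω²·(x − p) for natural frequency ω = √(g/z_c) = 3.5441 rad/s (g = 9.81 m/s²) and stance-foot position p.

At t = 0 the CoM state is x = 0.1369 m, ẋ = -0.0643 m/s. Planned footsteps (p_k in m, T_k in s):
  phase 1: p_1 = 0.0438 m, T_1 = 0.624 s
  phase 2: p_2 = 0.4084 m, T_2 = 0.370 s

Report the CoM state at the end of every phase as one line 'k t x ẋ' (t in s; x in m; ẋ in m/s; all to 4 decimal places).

1 0.6240 0.3921 1.1911
2 0.9940 0.9542 2.2709

phase 1: p=0.0438, T=0.624, ωT=2.211518, cosh=4.619551, sinh=4.510017; start (x,ẋ)=(0.136900, -0.064300) → end (x,ẋ)=(0.392056, 1.191069)
phase 2: p=0.4084, T=0.370, ωT=1.311317, cosh=1.990261, sinh=1.720797; start (x,ẋ)=(0.392056, 1.191069) → end (x,ẋ)=(0.954180, 2.270860)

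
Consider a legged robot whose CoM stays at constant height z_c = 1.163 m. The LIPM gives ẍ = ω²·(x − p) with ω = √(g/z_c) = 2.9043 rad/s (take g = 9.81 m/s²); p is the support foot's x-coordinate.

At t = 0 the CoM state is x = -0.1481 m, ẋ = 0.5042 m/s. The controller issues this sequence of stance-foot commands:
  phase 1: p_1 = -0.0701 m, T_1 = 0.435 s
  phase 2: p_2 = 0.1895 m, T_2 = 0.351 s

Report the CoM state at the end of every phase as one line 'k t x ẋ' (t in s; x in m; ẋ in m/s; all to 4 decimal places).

1 0.4350 0.0634 0.5944
2 0.7860 0.2387 0.4896

phase 1: p=-0.0701, T=0.435, ωT=1.263370, cosh=1.910012, sinh=1.627312; start (x,ẋ)=(-0.148100, 0.504200) → end (x,ẋ)=(0.063428, 0.594384)
phase 2: p=0.1895, T=0.351, ωT=1.019409, cosh=1.566183, sinh=1.205375; start (x,ẋ)=(0.063428, 0.594384) → end (x,ẋ)=(0.238736, 0.489565)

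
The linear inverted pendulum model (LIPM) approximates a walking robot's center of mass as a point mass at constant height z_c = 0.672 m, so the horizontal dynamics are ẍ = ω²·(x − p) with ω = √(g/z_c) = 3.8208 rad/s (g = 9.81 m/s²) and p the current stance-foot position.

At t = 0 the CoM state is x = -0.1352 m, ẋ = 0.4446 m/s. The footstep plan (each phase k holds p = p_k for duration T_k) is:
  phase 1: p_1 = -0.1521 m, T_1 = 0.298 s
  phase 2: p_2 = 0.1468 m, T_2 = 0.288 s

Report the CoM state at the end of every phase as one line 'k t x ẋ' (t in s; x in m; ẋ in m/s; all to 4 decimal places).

1 0.2980 0.0400 0.8558
2 0.5860 0.2679 0.8831

phase 1: p=-0.1521, T=0.298, ωT=1.138598, cosh=1.721328, sinh=1.401061; start (x,ẋ)=(-0.135200, 0.444600) → end (x,ẋ)=(0.040022, 0.855771)
phase 2: p=0.1468, T=0.288, ωT=1.100390, cosh=1.669040, sinh=1.336299; start (x,ẋ)=(0.040022, 0.855771) → end (x,ẋ)=(0.267884, 0.883137)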